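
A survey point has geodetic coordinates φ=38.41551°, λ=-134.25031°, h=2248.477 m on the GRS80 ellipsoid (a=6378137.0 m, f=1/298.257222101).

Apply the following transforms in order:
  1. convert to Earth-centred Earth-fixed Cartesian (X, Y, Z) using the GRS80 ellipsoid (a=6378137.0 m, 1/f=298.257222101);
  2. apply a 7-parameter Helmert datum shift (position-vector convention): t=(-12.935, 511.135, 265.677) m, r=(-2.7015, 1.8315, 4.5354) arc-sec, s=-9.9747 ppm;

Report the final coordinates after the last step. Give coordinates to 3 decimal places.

X=-3492788.310 m, Y=-3585026.298 m, Z=3943386.581 m

start: φ=38.415510°, λ=-134.250310°, h=2248.477 m
→ ECEF (a=6378137.000, f=1/298.257222101): X=-3492924.0669, Y=-3585548.0378, Z=3943082.2603
→ Helmert 7p (PV): X=-3492788.3102, Y=-3585026.2976, Z=3943386.5812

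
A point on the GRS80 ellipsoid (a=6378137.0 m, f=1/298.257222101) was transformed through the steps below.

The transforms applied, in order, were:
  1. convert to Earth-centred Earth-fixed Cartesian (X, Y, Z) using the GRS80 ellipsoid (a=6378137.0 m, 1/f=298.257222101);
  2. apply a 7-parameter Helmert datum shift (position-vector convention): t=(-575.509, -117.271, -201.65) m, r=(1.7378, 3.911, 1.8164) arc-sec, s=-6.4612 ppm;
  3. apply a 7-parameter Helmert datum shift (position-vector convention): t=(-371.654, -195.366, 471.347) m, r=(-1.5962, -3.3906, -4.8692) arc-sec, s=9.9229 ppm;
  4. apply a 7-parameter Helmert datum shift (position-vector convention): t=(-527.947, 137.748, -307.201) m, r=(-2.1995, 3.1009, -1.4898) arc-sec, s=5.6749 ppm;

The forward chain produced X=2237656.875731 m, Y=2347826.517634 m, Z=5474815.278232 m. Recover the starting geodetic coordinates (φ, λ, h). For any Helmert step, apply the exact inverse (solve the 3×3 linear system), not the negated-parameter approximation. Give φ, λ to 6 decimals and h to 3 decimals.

φ=59.517753°, λ=46.361407°, h=1679.036 m

start: X=2237656.8757, Y=2347826.5176, Z=5474815.2782 m
→ Helmert⁻¹: X=2238072.8538, Y=2347633.2277, Z=5475150.0888
→ Helmert⁻¹: X=2238456.8644, Y=2347815.7732, Z=5474605.7905
→ Helmert⁻¹: X=2238963.7077, Y=2347974.6243, Z=5474865.4858
→ geod (Bowring, a=6378137.000): φ=59.51775300°, λ=46.36140700°, h=1679.0360 m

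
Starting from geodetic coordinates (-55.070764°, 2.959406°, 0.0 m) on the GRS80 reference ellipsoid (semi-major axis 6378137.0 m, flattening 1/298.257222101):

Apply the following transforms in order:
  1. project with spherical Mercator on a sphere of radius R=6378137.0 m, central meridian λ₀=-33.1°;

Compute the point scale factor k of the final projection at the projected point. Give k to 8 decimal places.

start: φ=-55.070764°, λ=2.959406°, h=0.000 m
→ into merc (λ₀=-33.1°): φ=-55.07076400°, λ−λ₀=36.05940600°
scale k = 1.74652875

1.74652875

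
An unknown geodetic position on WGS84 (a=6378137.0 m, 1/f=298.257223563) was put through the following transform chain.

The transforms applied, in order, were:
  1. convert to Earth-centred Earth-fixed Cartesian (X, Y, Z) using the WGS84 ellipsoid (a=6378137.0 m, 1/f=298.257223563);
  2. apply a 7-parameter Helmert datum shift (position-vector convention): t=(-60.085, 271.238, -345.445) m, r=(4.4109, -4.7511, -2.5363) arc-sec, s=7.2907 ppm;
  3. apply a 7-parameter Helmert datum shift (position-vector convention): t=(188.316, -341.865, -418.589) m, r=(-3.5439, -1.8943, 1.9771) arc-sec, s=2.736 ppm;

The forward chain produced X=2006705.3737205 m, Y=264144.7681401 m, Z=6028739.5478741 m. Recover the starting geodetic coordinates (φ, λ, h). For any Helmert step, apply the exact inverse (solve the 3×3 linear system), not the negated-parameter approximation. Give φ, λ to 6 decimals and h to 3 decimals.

φ=71.558780°, λ=7.501398°, h=1143.782 m

start: X=2006705.3737, Y=264144.7681, Z=6028739.5479 m
→ Helmert⁻¹: X=2006569.4723, Y=264363.0877, Z=6029127.7553
→ Helmert⁻¹: X=2006750.5591, Y=264243.5361, Z=6029377.3673
→ geod (Bowring, a=6378137.000): φ=71.55878000°, λ=7.50139800°, h=1143.7820 m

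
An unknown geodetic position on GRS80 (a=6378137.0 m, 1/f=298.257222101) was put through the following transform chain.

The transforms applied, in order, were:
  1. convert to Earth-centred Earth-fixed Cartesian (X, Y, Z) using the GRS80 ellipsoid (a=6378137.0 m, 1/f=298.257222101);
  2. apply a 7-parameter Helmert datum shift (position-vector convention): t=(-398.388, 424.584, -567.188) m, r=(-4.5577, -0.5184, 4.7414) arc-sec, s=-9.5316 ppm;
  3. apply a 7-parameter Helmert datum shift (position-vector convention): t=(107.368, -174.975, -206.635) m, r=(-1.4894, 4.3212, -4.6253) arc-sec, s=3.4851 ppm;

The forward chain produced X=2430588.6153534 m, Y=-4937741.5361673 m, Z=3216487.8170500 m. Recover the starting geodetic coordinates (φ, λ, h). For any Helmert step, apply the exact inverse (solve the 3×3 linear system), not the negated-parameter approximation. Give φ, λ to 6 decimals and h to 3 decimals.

φ=30.474912°, λ=-63.790869°, h=2609.284 m

start: X=2430588.6154, Y=-4937741.5362, Z=3216487.8171 m
→ Helmert⁻¹: X=2430516.1072, Y=-4937518.0784, Z=3216698.5074
→ Helmert⁻¹: X=2430832.2393, Y=-4938116.6947, Z=3217181.1377
→ geod (Bowring, a=6378137.000): φ=30.47491200°, λ=-63.79086900°, h=2609.2840 m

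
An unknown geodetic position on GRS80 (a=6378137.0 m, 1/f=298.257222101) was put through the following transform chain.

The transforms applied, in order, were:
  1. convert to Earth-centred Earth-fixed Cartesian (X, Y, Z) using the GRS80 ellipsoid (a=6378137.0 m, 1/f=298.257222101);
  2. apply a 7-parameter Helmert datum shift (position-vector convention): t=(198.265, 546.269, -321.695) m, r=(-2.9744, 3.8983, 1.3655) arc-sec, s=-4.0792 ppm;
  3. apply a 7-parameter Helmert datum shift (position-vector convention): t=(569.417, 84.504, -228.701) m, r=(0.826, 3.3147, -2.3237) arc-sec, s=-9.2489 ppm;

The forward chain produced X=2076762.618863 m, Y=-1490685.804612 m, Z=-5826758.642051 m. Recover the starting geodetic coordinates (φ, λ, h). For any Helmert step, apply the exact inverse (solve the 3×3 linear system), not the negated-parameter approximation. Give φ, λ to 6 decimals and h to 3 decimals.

φ=-66.451497°, λ=-35.688008°, h=2165.142 m

start: X=2076762.6189, Y=-1490685.8046, Z=-5826758.6421 m
→ Helmert⁻¹: X=2076322.8324, Y=-1490784.0384, Z=-5826544.4939
→ Helmert⁻¹: X=2076233.2768, Y=-1491266.1199, Z=-5826228.8300
→ geod (Bowring, a=6378137.000): φ=-66.45149700°, λ=-35.68800800°, h=2165.1420 m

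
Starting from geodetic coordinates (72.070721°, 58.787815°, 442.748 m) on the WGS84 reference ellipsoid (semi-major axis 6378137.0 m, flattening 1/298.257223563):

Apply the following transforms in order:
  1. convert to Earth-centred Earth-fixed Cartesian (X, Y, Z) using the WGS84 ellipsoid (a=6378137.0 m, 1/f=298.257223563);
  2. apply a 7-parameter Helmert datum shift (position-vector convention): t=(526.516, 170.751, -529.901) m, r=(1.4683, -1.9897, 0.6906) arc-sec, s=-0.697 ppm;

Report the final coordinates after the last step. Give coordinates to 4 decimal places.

X=1021114.0030 m, Y=1684618.4084 m, Z=6046029.2214 m

start: φ=72.070721°, λ=58.787815°, h=442.748 m
→ ECEF (a=6378137.000, f=1/298.257223563): X=1020652.1652, Y=1684488.4566, Z=6046541.5003
→ Helmert 7p (PV): X=1021114.0030, Y=1684618.4084, Z=6046029.2214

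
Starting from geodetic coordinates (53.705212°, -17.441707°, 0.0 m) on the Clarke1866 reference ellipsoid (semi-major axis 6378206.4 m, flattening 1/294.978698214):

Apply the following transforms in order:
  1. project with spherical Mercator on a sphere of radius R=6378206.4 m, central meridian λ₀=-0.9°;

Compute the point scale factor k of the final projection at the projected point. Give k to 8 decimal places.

start: φ=53.705212°, λ=-17.441707°, h=0.000 m
→ into merc (λ₀=-0.9°): φ=53.70521200°, λ−λ₀=-16.54170700°
scale k = 1.68936080

1.68936080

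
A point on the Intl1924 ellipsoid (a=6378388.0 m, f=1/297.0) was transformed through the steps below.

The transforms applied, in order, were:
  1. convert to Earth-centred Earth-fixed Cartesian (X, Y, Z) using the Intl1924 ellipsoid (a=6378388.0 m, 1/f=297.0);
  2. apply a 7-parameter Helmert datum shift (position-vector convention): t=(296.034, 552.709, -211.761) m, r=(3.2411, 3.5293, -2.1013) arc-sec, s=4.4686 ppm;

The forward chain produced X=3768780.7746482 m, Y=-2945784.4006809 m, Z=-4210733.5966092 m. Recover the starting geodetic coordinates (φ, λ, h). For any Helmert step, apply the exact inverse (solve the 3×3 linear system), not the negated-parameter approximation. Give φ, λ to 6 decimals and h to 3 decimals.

start: X=3768780.7746, Y=-2945784.4007, Z=-4210733.5966 m
→ Helmert⁻¹: X=3768569.9585, Y=-2946351.7110, Z=-4210392.2414
→ geod (Bowring, a=6378388.000): φ=-41.54481500°, λ=-38.01908600°, h=3651.1560 m

φ=-41.544815°, λ=-38.019086°, h=3651.156 m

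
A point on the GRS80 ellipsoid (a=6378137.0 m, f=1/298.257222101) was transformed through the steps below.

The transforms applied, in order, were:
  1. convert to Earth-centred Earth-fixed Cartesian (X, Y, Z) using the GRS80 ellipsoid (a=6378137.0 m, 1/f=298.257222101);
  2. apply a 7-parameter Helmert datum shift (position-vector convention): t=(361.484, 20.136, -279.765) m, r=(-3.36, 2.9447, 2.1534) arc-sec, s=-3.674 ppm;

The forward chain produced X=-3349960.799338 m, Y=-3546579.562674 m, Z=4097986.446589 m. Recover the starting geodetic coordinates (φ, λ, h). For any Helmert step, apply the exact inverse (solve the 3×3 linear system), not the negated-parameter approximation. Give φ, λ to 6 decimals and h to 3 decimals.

φ=40.218899°, λ=-133.370436°, h=2478.877 m

start: X=-3349960.7993, Y=-3546579.5627, Z=4097986.4466 m
→ Helmert⁻¹: X=-3350430.1262, Y=-3546644.5087, Z=4098175.6630
→ geod (Bowring, a=6378137.000): φ=40.21889900°, λ=-133.37043600°, h=2478.8770 m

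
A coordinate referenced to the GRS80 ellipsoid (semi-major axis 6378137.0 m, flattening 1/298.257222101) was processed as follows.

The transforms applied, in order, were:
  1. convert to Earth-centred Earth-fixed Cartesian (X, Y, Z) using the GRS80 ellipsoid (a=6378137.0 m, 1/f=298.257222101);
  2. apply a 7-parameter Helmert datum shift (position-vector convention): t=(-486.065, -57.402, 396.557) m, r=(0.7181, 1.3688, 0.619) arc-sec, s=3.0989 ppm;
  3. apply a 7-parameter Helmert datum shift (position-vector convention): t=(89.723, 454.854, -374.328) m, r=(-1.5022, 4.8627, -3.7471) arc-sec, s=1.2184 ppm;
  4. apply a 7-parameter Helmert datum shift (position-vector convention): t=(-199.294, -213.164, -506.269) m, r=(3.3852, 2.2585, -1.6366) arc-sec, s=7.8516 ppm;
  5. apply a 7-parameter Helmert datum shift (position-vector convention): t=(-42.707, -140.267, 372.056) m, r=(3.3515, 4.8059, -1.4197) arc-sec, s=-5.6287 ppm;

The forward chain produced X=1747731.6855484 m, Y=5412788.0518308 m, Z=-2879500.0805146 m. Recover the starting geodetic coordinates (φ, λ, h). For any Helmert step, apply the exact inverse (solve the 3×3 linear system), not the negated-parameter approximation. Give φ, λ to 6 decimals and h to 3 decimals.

φ=-27.004855°, λ=72.098710°, h=1581.107 m

start: X=1747731.6855, Y=5412788.0518, Z=-2879500.0805 m
→ Helmert⁻¹: X=1747814.0752, Y=5412924.0221, Z=-2879935.5751
→ Helmert⁻¹: X=1747988.2238, Y=5413061.2962, Z=-2879476.3972
→ Helmert⁻¹: X=1747865.9154, Y=5412652.5676, Z=-2879017.9357
→ Helmert⁻¹: X=1748381.9140, Y=5412677.9248, Z=-2879412.8112
→ geod (Bowring, a=6378137.000): φ=-27.00485500°, λ=72.09871000°, h=1581.1070 m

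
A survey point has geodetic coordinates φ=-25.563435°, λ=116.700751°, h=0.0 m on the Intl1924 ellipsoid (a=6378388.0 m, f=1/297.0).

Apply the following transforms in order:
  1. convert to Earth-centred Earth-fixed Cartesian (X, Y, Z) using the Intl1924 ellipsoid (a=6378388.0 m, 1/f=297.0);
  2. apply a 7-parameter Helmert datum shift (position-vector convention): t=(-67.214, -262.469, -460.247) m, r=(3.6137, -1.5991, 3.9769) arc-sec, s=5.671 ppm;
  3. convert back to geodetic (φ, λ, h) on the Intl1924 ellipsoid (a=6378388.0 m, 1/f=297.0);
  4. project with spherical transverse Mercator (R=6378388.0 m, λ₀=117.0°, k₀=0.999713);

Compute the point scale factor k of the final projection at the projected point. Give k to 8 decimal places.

start: φ=-25.563435°, λ=116.700751°, h=0.000 m
→ ECEF (a=6378388.000, f=1/297.0): X=-2587066.5497, Y=5143641.3216, Z=-2735548.6380
→ Helmert 7p (PV): X=-2587226.3999, Y=5143406.0681, Z=-2735954.3395
→ geod (Bowring, a=6378388.000): φ=-25.56727742°, λ=116.70322408°, h=50.2842 m
→ into tm (λ₀=117.0°): φ=-25.56727742°, λ−λ₀=-0.29677592°
scale k = 0.99972391

0.99972391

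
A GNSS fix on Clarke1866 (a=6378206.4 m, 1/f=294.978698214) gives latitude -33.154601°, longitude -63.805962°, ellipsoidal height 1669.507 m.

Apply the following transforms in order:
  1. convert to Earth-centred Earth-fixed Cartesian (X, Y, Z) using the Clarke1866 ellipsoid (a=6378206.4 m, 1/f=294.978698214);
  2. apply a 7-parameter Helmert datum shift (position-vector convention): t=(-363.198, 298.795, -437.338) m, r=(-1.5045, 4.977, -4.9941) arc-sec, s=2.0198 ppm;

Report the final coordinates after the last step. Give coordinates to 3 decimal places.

start: φ=-33.154601°, λ=-63.805962°, h=1669.507 m
→ ECEF (a=6378206.400, f=1/294.978698214): X=2360070.2474, Y=-4797556.1844, Z=-3469056.0336
→ Helmert 7p (PV): X=2359511.9516, Y=-4797349.5253, Z=-3469522.3315

X=2359511.952 m, Y=-4797349.525 m, Z=-3469522.331 m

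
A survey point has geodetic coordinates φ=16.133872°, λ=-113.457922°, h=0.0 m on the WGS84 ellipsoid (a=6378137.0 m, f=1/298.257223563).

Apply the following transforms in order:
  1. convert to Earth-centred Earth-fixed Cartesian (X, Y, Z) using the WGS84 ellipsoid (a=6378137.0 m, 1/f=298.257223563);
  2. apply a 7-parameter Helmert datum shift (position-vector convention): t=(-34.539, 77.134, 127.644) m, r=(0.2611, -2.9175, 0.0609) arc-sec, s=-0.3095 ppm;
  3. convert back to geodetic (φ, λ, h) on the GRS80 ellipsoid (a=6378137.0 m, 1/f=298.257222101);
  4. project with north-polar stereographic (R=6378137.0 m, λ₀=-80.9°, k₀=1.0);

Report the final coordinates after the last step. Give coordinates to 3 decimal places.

start: φ=16.133872°, λ=-113.457922°, h=0.000 m
→ ECEF (a=6378137.000, f=1/298.257223563): X=-2439612.9284, Y=-5622012.8642, Z=1760963.5362
→ Helmert 7p (PV): X=-2439669.9603, Y=-5621936.9396, Z=1761049.0116
→ geod (Bowring, a=6378137.000): φ=16.13473188°, λ=-113.45869370°, h=-21.3443 m
→ stereo (R=6378137.0, λ₀=-80.9°): E=-5160473.5466, N=-8082038.7289

E=-5160473.547 m, N=-8082038.729 m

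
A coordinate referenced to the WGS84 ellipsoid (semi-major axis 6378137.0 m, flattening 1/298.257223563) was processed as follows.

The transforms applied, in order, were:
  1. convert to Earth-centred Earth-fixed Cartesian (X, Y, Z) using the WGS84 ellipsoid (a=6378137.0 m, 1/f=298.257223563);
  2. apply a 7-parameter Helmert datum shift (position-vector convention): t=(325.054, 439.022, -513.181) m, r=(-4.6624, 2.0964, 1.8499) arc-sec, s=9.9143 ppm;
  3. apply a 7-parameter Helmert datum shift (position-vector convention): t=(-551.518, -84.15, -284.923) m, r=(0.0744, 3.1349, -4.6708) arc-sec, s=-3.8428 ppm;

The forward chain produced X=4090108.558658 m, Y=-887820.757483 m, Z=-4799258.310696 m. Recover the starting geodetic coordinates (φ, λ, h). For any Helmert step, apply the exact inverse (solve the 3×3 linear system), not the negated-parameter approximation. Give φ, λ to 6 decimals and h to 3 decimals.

φ=-49.091463°, λ=-12.248463°, h=1483.622 m

start: X=4090108.5587, Y=-887820.7575, Z=-4799258.3107 m
→ Helmert⁻¹: X=4090768.8330, Y=-887649.1157, Z=-4798929.3358
→ Helmert⁻¹: X=4090444.0300, Y=-888007.5569, Z=-4798347.0811
→ geod (Bowring, a=6378137.000): φ=-49.09146300°, λ=-12.24846300°, h=1483.6220 m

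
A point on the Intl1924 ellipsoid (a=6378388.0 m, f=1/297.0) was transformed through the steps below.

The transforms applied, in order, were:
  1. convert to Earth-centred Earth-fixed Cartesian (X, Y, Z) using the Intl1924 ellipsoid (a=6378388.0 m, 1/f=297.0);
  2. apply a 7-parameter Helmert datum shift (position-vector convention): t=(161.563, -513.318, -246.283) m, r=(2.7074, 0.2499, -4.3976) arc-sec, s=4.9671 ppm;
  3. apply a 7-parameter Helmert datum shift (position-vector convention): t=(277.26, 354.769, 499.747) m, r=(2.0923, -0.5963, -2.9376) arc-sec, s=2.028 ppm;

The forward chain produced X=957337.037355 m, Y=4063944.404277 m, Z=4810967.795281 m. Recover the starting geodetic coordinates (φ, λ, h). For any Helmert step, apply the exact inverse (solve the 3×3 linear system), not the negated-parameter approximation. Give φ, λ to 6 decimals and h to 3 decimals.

φ=49.234973°, λ=76.753230°, h=3737.558 m

start: X=957337.0374, Y=4063944.4043, Z=4810967.7953 m
→ Helmert⁻¹: X=957013.8691, Y=4063643.8197, Z=4810414.3054
→ Helmert⁻¹: X=956755.0752, Y=4064220.4919, Z=4810584.5063
→ geod (Bowring, a=6378388.000): φ=49.23497300°, λ=76.75323000°, h=3737.5580 m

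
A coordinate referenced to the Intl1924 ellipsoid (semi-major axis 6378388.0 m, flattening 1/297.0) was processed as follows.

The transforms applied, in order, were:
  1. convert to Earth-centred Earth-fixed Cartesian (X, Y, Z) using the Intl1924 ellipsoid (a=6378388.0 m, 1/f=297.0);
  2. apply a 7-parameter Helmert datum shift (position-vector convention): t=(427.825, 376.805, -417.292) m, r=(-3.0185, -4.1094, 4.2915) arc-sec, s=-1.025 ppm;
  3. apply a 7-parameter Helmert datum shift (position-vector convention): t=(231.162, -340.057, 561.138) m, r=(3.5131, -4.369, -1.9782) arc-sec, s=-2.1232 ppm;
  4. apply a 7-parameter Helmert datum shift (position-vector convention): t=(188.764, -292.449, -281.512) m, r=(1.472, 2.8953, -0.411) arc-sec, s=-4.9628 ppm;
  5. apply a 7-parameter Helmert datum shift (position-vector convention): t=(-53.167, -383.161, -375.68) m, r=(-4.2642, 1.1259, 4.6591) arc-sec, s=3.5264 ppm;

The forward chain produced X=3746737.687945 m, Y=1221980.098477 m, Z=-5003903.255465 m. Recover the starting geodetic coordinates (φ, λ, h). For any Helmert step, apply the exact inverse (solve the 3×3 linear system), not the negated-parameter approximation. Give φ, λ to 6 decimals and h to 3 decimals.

start: X=3746737.6879, Y=1221980.0985, Z=-5003903.2555 m
→ Helmert⁻¹: X=3746832.5648, Y=1222377.7544, Z=-5003464.2082
→ Helmert⁻¹: X=3746730.1870, Y=1222648.0321, Z=-5003163.6594
→ Helmert⁻¹: X=3746389.2621, Y=1222941.3906, Z=-5003835.6046
→ Helmert⁻¹: X=3745891.0290, Y=1222561.1239, Z=-5003480.1792
→ geod (Bowring, a=6378388.000): φ=-51.96639600°, λ=18.07533200°, h=3658.0210 m

φ=-51.966396°, λ=18.075332°, h=3658.021 m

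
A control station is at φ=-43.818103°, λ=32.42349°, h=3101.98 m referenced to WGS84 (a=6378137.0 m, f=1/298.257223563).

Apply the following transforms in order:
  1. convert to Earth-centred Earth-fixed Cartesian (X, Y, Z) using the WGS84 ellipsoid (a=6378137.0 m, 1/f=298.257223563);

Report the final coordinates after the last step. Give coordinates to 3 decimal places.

X=3892799.821 m, Y=2472685.193 m, Z=-4395678.740 m

start: φ=-43.818103°, λ=32.423490°, h=3101.980 m
→ ECEF (a=6378137.000, f=1/298.257223563): X=3892799.8210, Y=2472685.1925, Z=-4395678.7404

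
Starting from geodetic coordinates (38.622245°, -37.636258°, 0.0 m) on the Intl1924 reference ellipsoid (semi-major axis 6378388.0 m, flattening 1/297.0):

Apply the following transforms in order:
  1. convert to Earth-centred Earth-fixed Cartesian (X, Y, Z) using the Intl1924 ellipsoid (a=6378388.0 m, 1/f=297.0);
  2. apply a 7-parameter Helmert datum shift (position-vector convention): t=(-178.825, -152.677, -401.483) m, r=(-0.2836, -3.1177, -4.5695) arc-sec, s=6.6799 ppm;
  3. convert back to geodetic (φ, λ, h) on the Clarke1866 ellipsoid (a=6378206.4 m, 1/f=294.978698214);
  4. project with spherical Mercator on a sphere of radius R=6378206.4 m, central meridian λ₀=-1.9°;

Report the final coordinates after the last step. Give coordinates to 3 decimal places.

E=-3978661.971 m, N=4667679.752 m

start: φ=38.622245°, λ=-37.636258°, h=0.000 m
→ ECEF (a=6378388.000, f=1/297.0): X=3951466.6687, Y=-3047024.4975, Z=3959705.3442
→ Helmert 7p (PV): X=3951186.8847, Y=-3047279.6236, Z=3959394.2281
→ geod (Bowring, a=6378206.400): φ=38.62171167°, λ=-37.64053970°, h=-6.9901 m
→ merc (R=6378206.4, λ₀=-1.9°): E=-3978661.9712, N=4667679.7525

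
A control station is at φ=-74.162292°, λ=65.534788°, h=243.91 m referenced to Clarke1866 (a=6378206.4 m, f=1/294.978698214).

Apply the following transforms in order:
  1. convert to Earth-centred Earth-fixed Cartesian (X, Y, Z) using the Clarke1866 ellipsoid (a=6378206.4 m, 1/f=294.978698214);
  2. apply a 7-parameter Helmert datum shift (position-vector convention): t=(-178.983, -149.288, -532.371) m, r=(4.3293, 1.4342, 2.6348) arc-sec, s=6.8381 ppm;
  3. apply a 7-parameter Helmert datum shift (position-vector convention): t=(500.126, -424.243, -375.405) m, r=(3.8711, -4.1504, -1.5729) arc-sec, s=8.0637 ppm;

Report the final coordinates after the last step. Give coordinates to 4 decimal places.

X=723594.4856 m, Y=1589149.8114 m, Z=-6114888.3468 m

start: φ=-74.162292°, λ=65.534788°, h=243.910 m
→ ECEF (a=6378206.400, f=1/294.978698214): X=723190.2272, Y=1589452.8489, Z=-6113962.1678
→ Helmert 7p (PV): X=722953.3739, Y=1589451.9948, Z=-6114508.0139
→ Helmert 7p (PV): X=723594.4856, Y=1589149.8114, Z=-6114888.3468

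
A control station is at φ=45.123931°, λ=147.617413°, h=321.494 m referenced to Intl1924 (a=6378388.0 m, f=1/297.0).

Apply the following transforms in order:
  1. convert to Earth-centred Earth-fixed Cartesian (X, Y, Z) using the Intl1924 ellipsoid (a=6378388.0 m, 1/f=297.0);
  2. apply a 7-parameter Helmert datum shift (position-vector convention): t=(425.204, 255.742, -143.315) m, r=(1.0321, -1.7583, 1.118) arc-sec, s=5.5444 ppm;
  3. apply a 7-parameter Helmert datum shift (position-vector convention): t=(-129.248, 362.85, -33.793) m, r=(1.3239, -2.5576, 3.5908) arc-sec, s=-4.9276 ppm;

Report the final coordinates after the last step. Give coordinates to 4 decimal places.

X=-3807054.4922 m, Y=2414980.9313 m, Z=4497159.0769 m

start: φ=45.123931°, λ=147.617413°, h=321.494 m
→ ECEF (a=6378388.000, f=1/297.0): X=-3807198.8722, Y=2414499.1281, Z=4497385.4875
→ Helmert 7p (PV): X=-3806846.2021, Y=2414725.1171, Z=4497246.7349
→ Helmert 7p (PV): X=-3807054.4922, Y=2414980.9313, Z=4497159.0769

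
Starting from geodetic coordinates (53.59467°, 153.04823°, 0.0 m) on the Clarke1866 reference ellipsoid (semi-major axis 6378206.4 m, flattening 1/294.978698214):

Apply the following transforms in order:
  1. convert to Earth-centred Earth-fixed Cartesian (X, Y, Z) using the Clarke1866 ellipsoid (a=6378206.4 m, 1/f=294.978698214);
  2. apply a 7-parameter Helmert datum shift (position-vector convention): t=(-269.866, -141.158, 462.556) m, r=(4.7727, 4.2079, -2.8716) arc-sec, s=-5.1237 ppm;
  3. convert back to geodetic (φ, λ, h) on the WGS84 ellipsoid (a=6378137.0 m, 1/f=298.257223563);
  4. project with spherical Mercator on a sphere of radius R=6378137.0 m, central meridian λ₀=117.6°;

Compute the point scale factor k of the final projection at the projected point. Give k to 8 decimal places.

start: φ=53.594670°, λ=153.048230°, h=0.000 m
→ ECEF (a=6378206.400, f=1/294.978698214): X=-3381706.1158, Y=1719481.2083, Z=5109894.7140
→ Helmert 7p (PV): X=-3381830.4729, Y=1719260.0840, Z=5110439.8629
→ geod (Bowring, a=6378137.000): φ=53.59545585°, λ=153.05205808°, h=360.5411 m
→ into merc (λ₀=117.6°): φ=53.59545585°, λ−λ₀=35.45205808°
scale k = 1.68496902

1.68496902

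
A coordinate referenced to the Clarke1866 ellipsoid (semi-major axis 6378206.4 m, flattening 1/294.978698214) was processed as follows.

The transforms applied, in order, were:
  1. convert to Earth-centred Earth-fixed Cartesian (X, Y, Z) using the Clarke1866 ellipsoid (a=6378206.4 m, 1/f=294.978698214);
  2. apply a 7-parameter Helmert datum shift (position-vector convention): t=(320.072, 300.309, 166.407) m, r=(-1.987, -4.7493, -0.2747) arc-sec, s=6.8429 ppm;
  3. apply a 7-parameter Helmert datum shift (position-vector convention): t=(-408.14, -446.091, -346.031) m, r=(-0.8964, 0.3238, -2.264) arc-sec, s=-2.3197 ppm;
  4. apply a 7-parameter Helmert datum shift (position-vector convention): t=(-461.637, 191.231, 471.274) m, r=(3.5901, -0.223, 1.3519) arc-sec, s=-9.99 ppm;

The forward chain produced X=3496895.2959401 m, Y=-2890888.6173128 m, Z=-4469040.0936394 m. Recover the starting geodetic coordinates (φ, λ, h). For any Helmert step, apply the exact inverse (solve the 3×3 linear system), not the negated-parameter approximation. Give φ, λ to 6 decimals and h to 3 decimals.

start: X=3496895.2959, Y=-2890888.6173, Z=-4469040.0936 m
→ Helmert⁻¹: X=3497368.0902, Y=-2891209.4461, Z=-4469509.4773
→ Helmert⁻¹: X=3497823.0888, Y=-2890712.2456, Z=-4469180.8851
→ Helmert⁻¹: X=3497380.0244, Y=-2890945.0590, Z=-4469425.0863
→ geod (Bowring, a=6378206.400): φ=-44.76124400°, λ=-39.57724000°, h=1534.0770 m

φ=-44.761244°, λ=-39.577240°, h=1534.077 m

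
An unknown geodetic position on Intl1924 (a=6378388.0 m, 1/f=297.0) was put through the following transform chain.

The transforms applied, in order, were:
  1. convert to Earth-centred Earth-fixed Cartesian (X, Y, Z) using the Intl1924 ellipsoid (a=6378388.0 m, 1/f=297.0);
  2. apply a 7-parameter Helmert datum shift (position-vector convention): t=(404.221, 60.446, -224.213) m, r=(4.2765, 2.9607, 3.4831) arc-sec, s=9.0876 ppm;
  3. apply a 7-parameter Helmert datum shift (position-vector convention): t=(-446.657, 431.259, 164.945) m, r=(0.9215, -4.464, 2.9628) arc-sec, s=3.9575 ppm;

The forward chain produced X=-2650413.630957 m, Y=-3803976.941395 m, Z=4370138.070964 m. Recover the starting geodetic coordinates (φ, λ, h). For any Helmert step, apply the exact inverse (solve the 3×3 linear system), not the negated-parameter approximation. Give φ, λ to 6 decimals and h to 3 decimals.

φ=43.499808°, λ=-124.865123°, h=3243.048 m

start: X=-2650413.6310, Y=-3803976.9414, Z=4370138.0710 m
→ Helmert⁻¹: X=-2649916.5559, Y=-3804335.5576, Z=4370030.1777
→ Helmert⁻¹: X=-2650423.6624, Y=-3804226.0658, Z=4370255.5053
→ geod (Bowring, a=6378388.000): φ=43.49980800°, λ=-124.86512300°, h=3243.0480 m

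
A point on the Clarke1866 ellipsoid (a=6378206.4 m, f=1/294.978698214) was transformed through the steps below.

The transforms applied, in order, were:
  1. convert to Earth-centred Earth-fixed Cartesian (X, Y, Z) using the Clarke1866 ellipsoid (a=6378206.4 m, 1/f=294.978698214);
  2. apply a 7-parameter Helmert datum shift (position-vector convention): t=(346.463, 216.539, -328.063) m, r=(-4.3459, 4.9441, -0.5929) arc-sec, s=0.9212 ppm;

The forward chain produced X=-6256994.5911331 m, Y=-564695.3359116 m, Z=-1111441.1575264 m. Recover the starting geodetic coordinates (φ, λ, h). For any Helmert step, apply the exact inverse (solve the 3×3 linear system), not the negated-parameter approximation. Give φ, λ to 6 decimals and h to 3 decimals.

start: X=-6256994.5911, Y=-564695.3359, Z=-1111441.1575 m
→ Helmert⁻¹: X=-6257307.0292, Y=-564905.9269, Z=-1111273.9589
→ geod (Bowring, a=6378206.400): φ=-10.09747800°, λ=-174.84135600°, h=2730.2030 m

φ=-10.097478°, λ=-174.841356°, h=2730.203 m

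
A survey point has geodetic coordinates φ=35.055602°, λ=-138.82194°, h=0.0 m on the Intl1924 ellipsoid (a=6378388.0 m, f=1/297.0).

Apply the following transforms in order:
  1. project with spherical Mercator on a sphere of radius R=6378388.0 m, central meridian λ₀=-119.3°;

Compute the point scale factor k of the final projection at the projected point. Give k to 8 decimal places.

start: φ=35.055602°, λ=-138.821940°, h=0.000 m
→ into merc (λ₀=-119.3°): φ=35.05560200°, λ−λ₀=-19.52194000°
scale k = 1.22160525

1.22160525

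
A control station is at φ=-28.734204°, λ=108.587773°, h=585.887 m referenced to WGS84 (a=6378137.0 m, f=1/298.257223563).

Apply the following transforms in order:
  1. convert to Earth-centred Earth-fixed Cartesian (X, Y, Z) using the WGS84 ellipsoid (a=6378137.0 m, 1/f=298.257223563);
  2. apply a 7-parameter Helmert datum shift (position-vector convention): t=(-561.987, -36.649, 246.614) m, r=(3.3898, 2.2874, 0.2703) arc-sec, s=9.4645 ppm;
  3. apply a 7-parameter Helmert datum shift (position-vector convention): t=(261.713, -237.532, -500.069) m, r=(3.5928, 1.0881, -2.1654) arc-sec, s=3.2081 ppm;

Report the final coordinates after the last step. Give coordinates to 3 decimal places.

X=-1784590.245 m, Y=5305497.524 m, Z=-3048467.573 m

start: φ=-28.734204°, λ=108.587773°, h=585.887 m
→ ECEF (a=6378137.000, f=1/298.257223563): X=-1784266.2197, Y=5305584.8785, Z=-3048384.3014
→ Helmert 7p (PV): X=-1784885.8524, Y=5305646.2043, Z=-3048059.5578
→ Helmert 7p (PV): X=-1784590.2452, Y=5305497.5238, Z=-3048467.5735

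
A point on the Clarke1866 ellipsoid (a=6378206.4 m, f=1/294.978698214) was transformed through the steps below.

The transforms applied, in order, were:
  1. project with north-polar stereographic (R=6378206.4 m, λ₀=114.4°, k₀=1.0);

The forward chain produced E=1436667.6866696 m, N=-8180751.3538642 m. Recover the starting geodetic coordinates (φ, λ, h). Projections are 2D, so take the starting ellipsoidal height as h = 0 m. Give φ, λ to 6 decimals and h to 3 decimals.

φ=23.862160°, λ=124.360466°, h=0.000 m

start: E=1436667.6867, N=-8180751.3539 m
→ stereo⁻¹: φ=23.86216000°, λ=124.36046600°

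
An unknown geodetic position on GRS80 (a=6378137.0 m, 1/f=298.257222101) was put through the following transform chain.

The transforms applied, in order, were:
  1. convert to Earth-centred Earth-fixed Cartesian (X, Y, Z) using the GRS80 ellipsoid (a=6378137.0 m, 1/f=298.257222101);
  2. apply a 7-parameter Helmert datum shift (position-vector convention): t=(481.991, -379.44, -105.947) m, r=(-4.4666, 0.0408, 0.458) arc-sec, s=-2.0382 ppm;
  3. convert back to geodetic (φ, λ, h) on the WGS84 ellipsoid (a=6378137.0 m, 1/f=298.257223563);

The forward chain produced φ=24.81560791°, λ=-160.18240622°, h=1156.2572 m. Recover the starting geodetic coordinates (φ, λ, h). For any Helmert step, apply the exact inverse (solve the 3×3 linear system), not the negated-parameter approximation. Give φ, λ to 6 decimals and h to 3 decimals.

start: φ=24.815608°, λ=-160.182406°, h=1156.257 m
→ ECEF (a=6378137.000, f=1/298.257223563): X=-5450545.9807, Y=-1964208.1426, Z=2661034.1938
→ Helmert⁻¹: X=-5451043.9691, Y=-1963878.2268, Z=2661101.9594
→ geod (Bowring, a=6378137.000): φ=24.81481200°, λ=-160.18714500°, h=1508.4310 m

φ=24.814812°, λ=-160.187145°, h=1508.431 m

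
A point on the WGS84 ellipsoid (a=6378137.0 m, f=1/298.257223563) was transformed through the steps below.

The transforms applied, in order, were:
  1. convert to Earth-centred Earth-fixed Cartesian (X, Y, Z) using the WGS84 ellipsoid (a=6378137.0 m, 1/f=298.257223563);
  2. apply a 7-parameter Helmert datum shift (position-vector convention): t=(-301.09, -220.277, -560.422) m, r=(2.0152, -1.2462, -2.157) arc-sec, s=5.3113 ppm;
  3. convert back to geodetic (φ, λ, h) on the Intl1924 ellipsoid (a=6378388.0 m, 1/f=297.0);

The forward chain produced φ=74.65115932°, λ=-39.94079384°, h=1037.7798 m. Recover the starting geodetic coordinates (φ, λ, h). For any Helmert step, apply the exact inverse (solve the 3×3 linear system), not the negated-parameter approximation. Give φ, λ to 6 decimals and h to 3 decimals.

φ=74.651390°, λ=-39.925587°, h=1734.186 m

start: φ=74.651159°, λ=-39.940794°, h=1037.780 m
→ ECEF (a=6378388.000, f=1/297.0): X=1298731.3318, Y=-1087480.0174, Z=6129722.2770
→ Helmert⁻¹: X=1299073.9289, Y=-1087180.4883, Z=6130252.9124
→ geod (Bowring, a=6378137.000): φ=74.65139000°, λ=-39.92558700°, h=1734.1860 m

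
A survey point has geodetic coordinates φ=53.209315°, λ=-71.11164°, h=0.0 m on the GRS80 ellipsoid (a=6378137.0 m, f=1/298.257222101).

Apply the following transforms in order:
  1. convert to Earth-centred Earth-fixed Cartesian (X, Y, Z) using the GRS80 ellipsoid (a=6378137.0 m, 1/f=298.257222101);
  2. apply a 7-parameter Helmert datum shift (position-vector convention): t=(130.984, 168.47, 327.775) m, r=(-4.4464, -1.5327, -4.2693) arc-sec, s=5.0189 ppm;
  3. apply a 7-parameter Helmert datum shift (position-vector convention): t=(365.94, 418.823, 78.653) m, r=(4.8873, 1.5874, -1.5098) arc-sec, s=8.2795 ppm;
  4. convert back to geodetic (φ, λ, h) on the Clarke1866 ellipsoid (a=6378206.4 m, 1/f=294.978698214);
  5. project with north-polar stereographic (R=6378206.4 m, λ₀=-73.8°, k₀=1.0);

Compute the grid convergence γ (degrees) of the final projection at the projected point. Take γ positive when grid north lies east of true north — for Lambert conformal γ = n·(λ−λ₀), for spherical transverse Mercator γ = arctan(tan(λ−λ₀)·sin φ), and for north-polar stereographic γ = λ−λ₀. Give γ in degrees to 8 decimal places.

start: φ=53.209315°, λ=-71.111640°, h=0.000 m
→ ECEF (a=6378137.000, f=1/298.257222101): X=1239236.4486, Y=-3621914.3737, Z=5084528.3485
→ Helmert 7p (PV): X=1239260.9029, Y=-3621680.1252, Z=5084968.9278
→ Helmert 7p (PV): X=1239649.7274, Y=-3621420.8448, Z=5084994.3306
→ geod (Bowring, a=6378206.400): φ=53.21627196°, λ=-71.10339539°, h=256.7085 m
→ into stereo (λ₀=-73.8°): φ=53.21627196°, λ−λ₀=2.69660461°
convergence γ = 2.69660461°

2.69660461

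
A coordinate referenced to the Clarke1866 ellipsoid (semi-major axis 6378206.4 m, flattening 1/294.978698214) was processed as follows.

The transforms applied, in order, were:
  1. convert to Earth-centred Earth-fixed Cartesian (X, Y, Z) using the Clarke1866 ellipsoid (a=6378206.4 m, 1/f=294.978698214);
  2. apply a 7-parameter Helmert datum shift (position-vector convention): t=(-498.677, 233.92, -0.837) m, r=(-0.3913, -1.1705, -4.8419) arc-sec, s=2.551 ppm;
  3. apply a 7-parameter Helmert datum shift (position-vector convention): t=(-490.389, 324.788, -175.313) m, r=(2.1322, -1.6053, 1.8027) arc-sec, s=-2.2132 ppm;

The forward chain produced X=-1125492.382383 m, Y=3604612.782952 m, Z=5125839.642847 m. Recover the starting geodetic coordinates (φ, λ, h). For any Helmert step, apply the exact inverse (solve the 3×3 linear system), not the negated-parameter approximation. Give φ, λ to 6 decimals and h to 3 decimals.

start: X=-1125492.3824, Y=3604612.7830, Z=5125839.6428 m
→ Helmert⁻¹: X=-1124933.0879, Y=3604358.7920, Z=5125997.7968
→ Helmert⁻¹: X=-1124487.0566, Y=3604079.5571, Z=5125998.7758
→ geod (Bowring, a=6378206.400): φ=53.81296900°, λ=107.32812800°, h=2132.7920 m

φ=53.812969°, λ=107.328128°, h=2132.792 m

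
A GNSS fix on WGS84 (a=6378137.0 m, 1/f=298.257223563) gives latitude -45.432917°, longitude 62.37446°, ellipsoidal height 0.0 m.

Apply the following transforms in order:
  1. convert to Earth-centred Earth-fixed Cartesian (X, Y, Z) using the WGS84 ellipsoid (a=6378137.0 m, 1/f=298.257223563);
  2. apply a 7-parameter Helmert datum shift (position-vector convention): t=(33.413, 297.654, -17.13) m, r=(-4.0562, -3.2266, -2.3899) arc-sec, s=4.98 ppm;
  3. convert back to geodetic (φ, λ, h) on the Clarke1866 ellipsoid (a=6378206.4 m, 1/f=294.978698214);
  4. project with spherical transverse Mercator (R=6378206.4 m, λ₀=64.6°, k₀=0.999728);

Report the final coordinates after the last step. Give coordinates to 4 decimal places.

E=-173852.2744 m, N=-5058771.1369 m

start: φ=-45.432917°, λ=62.374460°, h=0.000 m
→ ECEF (a=6378137.000, f=1/298.257223563): X=2078931.7416, Y=3972315.9382, Z=-4521240.3496
→ Helmert 7p (PV): X=2079092.2595, Y=3972520.3758, Z=-4521325.5905
→ geod (Bowring, a=6378206.400): φ=-45.43395750°, λ=62.37385400°, h=291.2221 m
→ tm (R=6378206.4, λ₀=64.6°): E=-173852.2744, N=-5058771.1369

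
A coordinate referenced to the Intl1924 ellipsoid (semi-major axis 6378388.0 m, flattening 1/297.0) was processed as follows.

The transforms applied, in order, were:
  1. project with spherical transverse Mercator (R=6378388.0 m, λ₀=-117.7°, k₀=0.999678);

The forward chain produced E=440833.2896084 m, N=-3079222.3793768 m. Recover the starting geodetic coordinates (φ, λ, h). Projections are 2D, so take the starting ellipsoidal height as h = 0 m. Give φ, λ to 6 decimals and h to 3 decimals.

φ=-27.597317°, λ=-113.232848°, h=0.000 m

start: E=440833.2896, N=-3079222.3794 m
→ tm⁻¹: φ=-27.59731700°, λ=-113.23284800°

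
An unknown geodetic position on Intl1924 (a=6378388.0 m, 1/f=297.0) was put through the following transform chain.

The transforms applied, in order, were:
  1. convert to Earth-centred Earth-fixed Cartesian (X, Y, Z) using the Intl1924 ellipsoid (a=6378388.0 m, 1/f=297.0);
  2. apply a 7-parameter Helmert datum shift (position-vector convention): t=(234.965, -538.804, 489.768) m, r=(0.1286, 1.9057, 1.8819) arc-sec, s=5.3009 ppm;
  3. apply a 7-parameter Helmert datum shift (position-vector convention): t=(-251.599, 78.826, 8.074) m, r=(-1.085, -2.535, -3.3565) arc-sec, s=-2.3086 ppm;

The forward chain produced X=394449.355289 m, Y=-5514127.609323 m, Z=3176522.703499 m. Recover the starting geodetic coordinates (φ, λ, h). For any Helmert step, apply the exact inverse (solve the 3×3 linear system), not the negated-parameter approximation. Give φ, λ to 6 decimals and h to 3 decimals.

start: X=394449.3553, Y=-5514127.6093, Z=3176522.7035 m
→ Helmert⁻¹: X=394830.6364, Y=-5514229.4495, Z=3176488.1042
→ Helmert⁻¹: X=394513.9314, Y=-5513663.0374, Z=3175988.5832
→ geod (Bowring, a=6378388.000): φ=30.04680500°, λ=-85.90734400°, h=2150.4990 m

φ=30.046805°, λ=-85.907344°, h=2150.499 m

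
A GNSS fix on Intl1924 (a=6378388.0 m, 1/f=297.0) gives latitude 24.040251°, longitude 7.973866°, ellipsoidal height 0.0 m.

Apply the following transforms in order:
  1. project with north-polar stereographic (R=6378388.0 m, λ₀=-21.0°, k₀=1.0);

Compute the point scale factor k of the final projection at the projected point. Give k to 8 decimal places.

1.42108200

start: φ=24.040251°, λ=7.973866°, h=0.000 m
→ into stereo (λ₀=-21.0°): φ=24.04025100°, λ−λ₀=28.97386600°
scale k = 1.42108200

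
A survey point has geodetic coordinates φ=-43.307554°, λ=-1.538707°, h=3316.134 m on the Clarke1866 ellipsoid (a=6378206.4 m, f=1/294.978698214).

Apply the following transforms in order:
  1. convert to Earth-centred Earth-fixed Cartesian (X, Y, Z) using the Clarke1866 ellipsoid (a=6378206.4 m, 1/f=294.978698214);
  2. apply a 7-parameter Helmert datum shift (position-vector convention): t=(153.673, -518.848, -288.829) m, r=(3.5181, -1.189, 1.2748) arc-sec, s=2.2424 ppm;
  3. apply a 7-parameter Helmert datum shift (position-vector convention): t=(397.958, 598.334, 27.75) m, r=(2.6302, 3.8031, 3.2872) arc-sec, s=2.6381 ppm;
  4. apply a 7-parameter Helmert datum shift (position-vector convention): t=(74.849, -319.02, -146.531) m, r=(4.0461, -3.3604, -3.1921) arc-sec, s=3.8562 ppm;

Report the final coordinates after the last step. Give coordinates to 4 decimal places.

start: φ=-43.307554°, λ=-1.538707°, h=3316.134 m
→ ECEF (a=6378206.400, f=1/294.978698214): X=4649451.8958, Y=-124893.3976, Z=-4354500.7021
→ Helmert 7p (PV): X=4649641.8680, Y=-125309.5186, Z=-4354774.6243
→ Helmert 7p (PV): X=4649973.7959, Y=-124581.8842, Z=-4354845.6907
→ Helmert 7p (PV): X=4650135.5961, Y=-124887.9215, Z=-4354935.7025

X=4650135.5961 m, Y=-124887.9215 m, Z=-4354935.7025 m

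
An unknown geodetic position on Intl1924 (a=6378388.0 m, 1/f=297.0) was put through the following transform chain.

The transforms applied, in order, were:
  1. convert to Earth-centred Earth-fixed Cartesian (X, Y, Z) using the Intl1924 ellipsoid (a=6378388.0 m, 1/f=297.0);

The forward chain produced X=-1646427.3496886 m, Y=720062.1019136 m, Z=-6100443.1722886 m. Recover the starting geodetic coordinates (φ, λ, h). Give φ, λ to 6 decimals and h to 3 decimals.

start: X=-1646427.3497, Y=720062.1019, Z=-6100443.1723 m
→ geod (Bowring, a=6378388.000): φ=-73.69110800°, λ=156.37792100°, h=989.7340 m

φ=-73.691108°, λ=156.377921°, h=989.734 m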